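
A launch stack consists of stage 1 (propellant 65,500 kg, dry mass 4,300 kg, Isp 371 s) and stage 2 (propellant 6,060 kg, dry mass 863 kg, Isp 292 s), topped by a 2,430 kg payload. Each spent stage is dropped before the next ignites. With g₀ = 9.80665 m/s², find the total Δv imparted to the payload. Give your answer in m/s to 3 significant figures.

Δv ≈ 9380 m/s

Ignition mass of stage 1 = 65,500+4,300 + 6,060+863 + 2,430 = 79,153 kg.
Stage 1: m₀ = 79,153 kg, m_f = 79,153 − 65,500 = 13,653 kg; Δv = 371×9.80665×ln(5.797) = 3638.3×1.7574 ≈ 6394 m/s.
Stage 2: m₀ = 9,353 kg, m_f = 9,353 − 6,060 = 3,293 kg; Δv = 292×9.80665×ln(2.84) = 2863.5×1.0439 ≈ 2989 m/s.
Total Δv = 6394 + 2989 = 9383 m/s.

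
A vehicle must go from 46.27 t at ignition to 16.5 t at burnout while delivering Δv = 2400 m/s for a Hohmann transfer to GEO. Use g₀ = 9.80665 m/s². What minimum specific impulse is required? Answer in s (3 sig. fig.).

ln(m₀/m_f) = ln(46270/16500) = ln(2.804) = 1.0311.
Rocket equation: v_e = Δv / ln(m₀/m_f) = 2400 / 1.0311 = 2327.5 m/s.
Isp = v_e / g₀ = 2327.5 / 9.80665 = 237.3 s.

Isp ≈ 237 s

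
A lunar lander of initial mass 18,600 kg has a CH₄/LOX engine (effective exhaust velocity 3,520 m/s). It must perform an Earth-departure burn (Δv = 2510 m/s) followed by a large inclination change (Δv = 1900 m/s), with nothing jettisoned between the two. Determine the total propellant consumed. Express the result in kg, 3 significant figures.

total propellant consumed ≈ 13300 kg

After the first burn: m = 18600 × exp(−2510/3520.0) = 18600 × 0.49014 = 9,116.6 kg.
After the second burn: m = 9,116.6 × exp(−1900/3520.0) = 9,116.6 × 0.58288 = 5,313.88 kg.
Total propellant = m₀ − m_final = 18600 − 5,313.88 = 13,286.12 kg.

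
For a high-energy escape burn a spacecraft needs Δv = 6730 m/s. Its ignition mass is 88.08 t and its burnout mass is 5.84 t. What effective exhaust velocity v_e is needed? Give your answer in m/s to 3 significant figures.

ln(m₀/m_f) = ln(88080/5840) = ln(15.08) = 2.7135.
v_e = Δv / ln(m₀/m_f) = 6730 / 2.7135 = 2480.2 m/s.

v_e ≈ 2480 m/s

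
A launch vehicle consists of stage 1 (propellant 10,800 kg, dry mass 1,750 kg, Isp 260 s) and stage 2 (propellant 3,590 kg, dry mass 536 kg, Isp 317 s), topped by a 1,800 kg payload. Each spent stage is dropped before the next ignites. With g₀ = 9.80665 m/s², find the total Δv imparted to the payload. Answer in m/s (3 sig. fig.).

Δv ≈ 5130 m/s

Ignition mass of stage 1 = 10,800+1,750 + 3,590+536 + 1,800 = 18,476 kg.
Stage 1: m₀ = 18,476 kg, m_f = 18,476 − 10,800 = 7,676 kg; Δv = 260×9.80665×ln(2.407) = 2549.7×0.8784 ≈ 2240 m/s.
Stage 2: m₀ = 5,926 kg, m_f = 5,926 − 3,590 = 2,336 kg; Δv = 317×9.80665×ln(2.537) = 3108.7×0.9309 ≈ 2894 m/s.
Total Δv = 2240 + 2894 = 5134 m/s.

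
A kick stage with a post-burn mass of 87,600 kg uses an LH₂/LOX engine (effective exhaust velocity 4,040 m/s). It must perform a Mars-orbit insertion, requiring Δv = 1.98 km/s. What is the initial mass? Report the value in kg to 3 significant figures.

Rocket equation: m₀/m_f = exp(Δv / v_e) = exp(1980 / 4040.0) = exp(0.4901) = 1.6325.
m₀ = m_f × 1.6325 = 87,600 × 1.6325 = 143,007 kg.

initial mass ≈ 143000 kg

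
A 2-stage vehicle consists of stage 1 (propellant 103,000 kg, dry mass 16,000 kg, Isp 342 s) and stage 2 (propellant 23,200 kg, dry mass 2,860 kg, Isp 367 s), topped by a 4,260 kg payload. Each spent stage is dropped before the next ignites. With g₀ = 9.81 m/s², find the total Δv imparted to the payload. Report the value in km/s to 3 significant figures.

Ignition mass of stage 1 = 103,000+16,000 + 23,200+2,860 + 4,260 = 149,320 kg.
Stage 1: m₀ = 149,320 kg, m_f = 149,320 − 103,000 = 46,320 kg; Δv = 342×9.81×ln(3.224) = 3355.0×1.1705 ≈ 3927 m/s.
Stage 2: m₀ = 30,320 kg, m_f = 30,320 − 23,200 = 7,120 kg; Δv = 367×9.81×ln(4.258) = 3600.3×1.4489 ≈ 5216 m/s.
Total Δv = 3927 + 5216 = 9143 m/s.

Δv ≈ 9.14 km/s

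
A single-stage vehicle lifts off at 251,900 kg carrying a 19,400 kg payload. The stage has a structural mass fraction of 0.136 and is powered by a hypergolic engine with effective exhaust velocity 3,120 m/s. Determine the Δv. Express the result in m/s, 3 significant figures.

Δv ≈ 4980 m/s

Stage wet mass = m₀ − payload = 251,900 − 19,400 = 232,500 kg.
Stage dry mass = ε × stage wet mass = 0.136 × 232,500 = 31,620 kg.
Burnout mass m_f = stage dry + payload = 31,620 + 19,400 = 51,020 kg.
Δv = v_e · ln(251,900/51,020) = 3120.0 × ln(4.937) = 3120.0 × 1.5968 ≈ 4982 m/s.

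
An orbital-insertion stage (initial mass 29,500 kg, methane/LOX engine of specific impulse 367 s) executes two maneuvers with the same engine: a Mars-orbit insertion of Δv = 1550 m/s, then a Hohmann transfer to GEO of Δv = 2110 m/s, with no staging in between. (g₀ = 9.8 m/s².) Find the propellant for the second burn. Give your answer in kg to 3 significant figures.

propellant for the second burn ≈ 8510 kg

v_e = Isp · g₀ = 367 × 9.8 = 3596.6 m/s.
After the first burn: m = 29500 × exp(−1550/3596.6) = 29500 × 0.64988 = 19,171.5 kg.
After the second burn: m = 19,171.5 × exp(−2110/3596.6) = 19,171.5 × 0.55618 = 10,662.8 kg.
Second-burn propellant = 19,171.5 − 10,662.8 = 8,508.7 kg.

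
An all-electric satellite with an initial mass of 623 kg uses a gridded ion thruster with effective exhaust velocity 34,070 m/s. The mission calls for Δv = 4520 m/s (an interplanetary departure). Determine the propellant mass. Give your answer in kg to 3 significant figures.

propellant mass ≈ 77.4 kg

From the ideal rocket equation, m₀/m_f = exp(Δv / v_e) = exp(4520 / 34070.0) = exp(0.1327) = 1.1419.
m_f = 623 / 1.1419 = 545.582 kg, so propellant = m₀ − m_f = 623 − 545.582 = 77.418 kg.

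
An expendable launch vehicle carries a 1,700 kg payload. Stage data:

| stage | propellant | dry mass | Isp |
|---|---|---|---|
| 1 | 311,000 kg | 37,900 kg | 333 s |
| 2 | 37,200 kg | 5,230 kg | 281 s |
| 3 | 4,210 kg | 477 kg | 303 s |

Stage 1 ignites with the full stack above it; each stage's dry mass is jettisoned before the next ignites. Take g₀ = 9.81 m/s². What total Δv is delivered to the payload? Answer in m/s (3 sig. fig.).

Ignition mass of stage 1 = 311,000+37,900 + 37,200+5,230 + 4,210+477 + 1,700 = 397,717 kg.
Stage 1: m₀ = 397,717 kg, m_f = 397,717 − 311,000 = 86,717 kg; Δv = 333×9.81×ln(4.586) = 3266.7×1.5231 ≈ 4976 m/s.
Stage 2: m₀ = 48,817 kg, m_f = 48,817 − 37,200 = 11,617 kg; Δv = 281×9.81×ln(4.202) = 2756.6×1.4356 ≈ 3957 m/s.
Stage 3: m₀ = 6,387 kg, m_f = 6,387 − 4,210 = 2,177 kg; Δv = 303×9.81×ln(2.934) = 2972.4×1.0763 ≈ 3199 m/s.
Total Δv = 4976 + 3957 + 3199 = 12132 m/s.

Δv ≈ 12100 m/s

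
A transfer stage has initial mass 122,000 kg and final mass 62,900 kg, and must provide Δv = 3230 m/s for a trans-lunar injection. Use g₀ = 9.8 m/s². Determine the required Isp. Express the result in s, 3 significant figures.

Isp ≈ 498 s

ln(m₀/m_f) = ln(122000/62900) = ln(1.94) = 0.6625.
v_e = Δv / ln(m₀/m_f) = 3230 / 0.6625 = 4875.7 m/s.
Isp = v_e / g₀ = 4875.7 / 9.8 = 497.5 s.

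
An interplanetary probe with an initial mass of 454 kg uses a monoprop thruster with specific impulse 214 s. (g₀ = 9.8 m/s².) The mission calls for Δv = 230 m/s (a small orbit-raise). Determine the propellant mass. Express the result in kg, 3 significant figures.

v_e = Isp · g₀ = 214 × 9.8 = 2097.2 m/s.
Rocket equation: m₀/m_f = exp(Δv / v_e) = exp(230 / 2097.2) = exp(0.1097) = 1.1159.
m_f = 454 / 1.1159 = 406.846 kg, so propellant = m₀ − m_f = 454 − 406.846 = 47.154 kg.

propellant mass ≈ 47.2 kg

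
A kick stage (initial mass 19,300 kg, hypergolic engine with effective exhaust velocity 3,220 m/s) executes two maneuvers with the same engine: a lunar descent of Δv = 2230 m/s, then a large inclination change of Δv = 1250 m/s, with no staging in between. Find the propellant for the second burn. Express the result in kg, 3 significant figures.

propellant for the second burn ≈ 3110 kg

After the first burn: m = 19300 × exp(−2230/3220.0) = 19300 × 0.50030 = 9,655.79 kg.
After the second burn: m = 9,655.79 × exp(−1250/3220.0) = 9,655.79 × 0.67828 = 6,549.33 kg.
Second-burn propellant = 9,655.79 − 6,549.33 = 3,106.46 kg.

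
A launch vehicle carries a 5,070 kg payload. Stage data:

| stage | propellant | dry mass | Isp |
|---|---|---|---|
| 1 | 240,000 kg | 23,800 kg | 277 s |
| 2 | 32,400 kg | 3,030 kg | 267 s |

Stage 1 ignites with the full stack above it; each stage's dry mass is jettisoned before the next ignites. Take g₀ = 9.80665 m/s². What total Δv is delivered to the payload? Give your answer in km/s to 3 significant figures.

Ignition mass of stage 1 = 240,000+23,800 + 32,400+3,030 + 5,070 = 304,300 kg.
Stage 1: m₀ = 304,300 kg, m_f = 304,300 − 240,000 = 64,300 kg; Δv = 277×9.80665×ln(4.733) = 2716.4×1.5545 ≈ 4223 m/s.
Stage 2: m₀ = 40,500 kg, m_f = 40,500 − 32,400 = 8,100 kg; Δv = 267×9.80665×ln(5) = 2618.4×1.6094 ≈ 4214 m/s.
Total Δv = 4223 + 4214 = 8437 m/s.

Δv ≈ 8.44 km/s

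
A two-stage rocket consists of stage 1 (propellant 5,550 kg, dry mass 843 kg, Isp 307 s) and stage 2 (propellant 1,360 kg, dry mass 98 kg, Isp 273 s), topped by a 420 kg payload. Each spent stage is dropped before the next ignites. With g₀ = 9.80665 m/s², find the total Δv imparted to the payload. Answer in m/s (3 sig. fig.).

Ignition mass of stage 1 = 5,550+843 + 1,360+98 + 420 = 8,271 kg.
Stage 1: m₀ = 8,271 kg, m_f = 8,271 − 5,550 = 2,721 kg; Δv = 307×9.80665×ln(3.04) = 3010.6×1.1118 ≈ 3347 m/s.
Stage 2: m₀ = 1,878 kg, m_f = 1,878 − 1,360 = 518 kg; Δv = 273×9.80665×ln(3.625) = 2677.2×1.2880 ≈ 3448 m/s.
Total Δv = 3347 + 3448 = 6795 m/s.

Δv ≈ 6800 m/s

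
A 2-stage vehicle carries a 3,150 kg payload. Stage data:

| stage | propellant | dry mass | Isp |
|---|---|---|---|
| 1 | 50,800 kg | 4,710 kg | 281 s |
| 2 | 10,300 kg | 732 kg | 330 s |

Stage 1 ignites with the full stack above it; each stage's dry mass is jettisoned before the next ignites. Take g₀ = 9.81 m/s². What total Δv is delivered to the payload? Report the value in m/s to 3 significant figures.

Ignition mass of stage 1 = 50,800+4,710 + 10,300+732 + 3,150 = 69,692 kg.
Stage 1: m₀ = 69,692 kg, m_f = 69,692 − 50,800 = 18,892 kg; Δv = 281×9.81×ln(3.689) = 2756.6×1.3053 ≈ 3598 m/s.
Stage 2: m₀ = 14,182 kg, m_f = 14,182 − 10,300 = 3,882 kg; Δv = 330×9.81×ln(3.653) = 3237.3×1.2956 ≈ 4194 m/s.
Total Δv = 3598 + 4194 = 7792 m/s.

Δv ≈ 7790 m/s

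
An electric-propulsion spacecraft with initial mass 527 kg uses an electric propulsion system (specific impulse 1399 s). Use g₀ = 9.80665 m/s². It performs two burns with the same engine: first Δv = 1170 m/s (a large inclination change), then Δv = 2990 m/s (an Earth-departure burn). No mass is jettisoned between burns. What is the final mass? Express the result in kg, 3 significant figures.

v_e = Isp · g₀ = 1399 × 9.80665 = 13719.5 m/s.
After the first burn: m = 527 × exp(−1170/13719.5) = 527 × 0.91826 = 483.923 kg.
After the second burn: m = 483.923 × exp(−2990/13719.5) = 483.923 × 0.80418 = 389.161 kg.

final mass ≈ 389 kg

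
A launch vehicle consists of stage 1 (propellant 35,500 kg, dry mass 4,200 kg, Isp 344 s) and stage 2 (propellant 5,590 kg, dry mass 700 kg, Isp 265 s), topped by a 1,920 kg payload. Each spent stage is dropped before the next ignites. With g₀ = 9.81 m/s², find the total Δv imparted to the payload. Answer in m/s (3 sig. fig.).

Ignition mass of stage 1 = 35,500+4,200 + 5,590+700 + 1,920 = 47,910 kg.
Stage 1: m₀ = 47,910 kg, m_f = 47,910 − 35,500 = 12,410 kg; Δv = 344×9.81×ln(3.861) = 3374.6×1.3508 ≈ 4559 m/s.
Stage 2: m₀ = 8,210 kg, m_f = 8,210 − 5,590 = 2,620 kg; Δv = 265×9.81×ln(3.134) = 2599.7×1.1422 ≈ 2969 m/s.
Total Δv = 4559 + 2969 = 7528 m/s.

Δv ≈ 7530 m/s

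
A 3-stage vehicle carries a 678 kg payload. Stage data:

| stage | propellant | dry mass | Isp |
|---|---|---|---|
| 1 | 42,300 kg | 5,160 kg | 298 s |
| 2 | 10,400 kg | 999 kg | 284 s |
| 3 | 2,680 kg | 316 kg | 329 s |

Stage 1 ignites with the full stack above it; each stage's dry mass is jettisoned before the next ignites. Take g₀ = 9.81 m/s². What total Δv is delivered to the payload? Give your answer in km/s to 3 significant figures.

Ignition mass of stage 1 = 42,300+5,160 + 10,400+999 + 2,680+316 + 678 = 62,533 kg.
Stage 1: m₀ = 62,533 kg, m_f = 62,533 − 42,300 = 20,233 kg; Δv = 298×9.81×ln(3.091) = 2923.4×1.1284 ≈ 3299 m/s.
Stage 2: m₀ = 15,073 kg, m_f = 15,073 − 10,400 = 4,673 kg; Δv = 284×9.81×ln(3.226) = 2786.0×1.1711 ≈ 3263 m/s.
Stage 3: m₀ = 3,674 kg, m_f = 3,674 − 2,680 = 994 kg; Δv = 329×9.81×ln(3.696) = 3227.5×1.3073 ≈ 4219 m/s.
Total Δv = 3299 + 3263 + 4219 = 10781 m/s.

Δv ≈ 10.8 km/s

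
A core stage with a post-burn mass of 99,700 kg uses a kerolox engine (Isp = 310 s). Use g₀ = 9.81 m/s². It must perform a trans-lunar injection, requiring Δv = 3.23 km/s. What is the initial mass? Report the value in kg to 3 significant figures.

v_e = Isp · g₀ = 310 × 9.81 = 3041.1 m/s.
By the Tsiolkovsky rocket equation, m₀/m_f = exp(Δv / v_e) = exp(3230 / 3041.1) = exp(1.0621) = 2.8925.
m₀ = m_f × 2.8925 = 99,700 × 2.8925 = 288,382 kg.

initial mass ≈ 288000 kg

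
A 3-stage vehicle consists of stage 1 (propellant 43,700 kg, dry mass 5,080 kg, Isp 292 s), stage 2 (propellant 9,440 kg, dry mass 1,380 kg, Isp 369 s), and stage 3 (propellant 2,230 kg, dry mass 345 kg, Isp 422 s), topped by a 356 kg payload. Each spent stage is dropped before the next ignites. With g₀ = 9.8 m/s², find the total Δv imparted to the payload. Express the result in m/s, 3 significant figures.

Δv ≈ 13500 m/s

Ignition mass of stage 1 = 43,700+5,080 + 9,440+1,380 + 2,230+345 + 356 = 62,531 kg.
Stage 1: m₀ = 62,531 kg, m_f = 62,531 − 43,700 = 18,831 kg; Δv = 292×9.8×ln(3.321) = 2861.6×1.2002 ≈ 3434 m/s.
Stage 2: m₀ = 13,751 kg, m_f = 13,751 − 9,440 = 4,311 kg; Δv = 369×9.8×ln(3.19) = 3616.2×1.1599 ≈ 4195 m/s.
Stage 3: m₀ = 2,931 kg, m_f = 2,931 − 2,230 = 701 kg; Δv = 422×9.8×ln(4.181) = 4135.6×1.4306 ≈ 5916 m/s.
Total Δv = 3434 + 4195 + 5916 = 13545 m/s.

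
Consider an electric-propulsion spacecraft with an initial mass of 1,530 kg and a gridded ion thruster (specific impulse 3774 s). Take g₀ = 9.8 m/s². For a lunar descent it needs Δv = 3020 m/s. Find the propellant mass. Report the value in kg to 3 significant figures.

v_e = Isp · g₀ = 3774 × 9.8 = 36985.2 m/s.
Using Δv = v_e ln(m₀/m_f): m₀/m_f = exp(Δv / v_e) = exp(3020 / 36985.2) = exp(0.0817) = 1.0851.
m_f = 1,530 / 1.0851 = 1,410.01 kg, so propellant = m₀ − m_f = 1,530 − 1,410.01 = 119.99 kg.

propellant mass ≈ 120 kg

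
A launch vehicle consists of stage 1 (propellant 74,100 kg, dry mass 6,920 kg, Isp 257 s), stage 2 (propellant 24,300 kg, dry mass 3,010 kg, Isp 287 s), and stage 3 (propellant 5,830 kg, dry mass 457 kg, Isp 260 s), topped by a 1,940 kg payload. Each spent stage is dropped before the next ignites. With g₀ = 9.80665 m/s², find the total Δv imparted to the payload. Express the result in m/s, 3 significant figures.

Ignition mass of stage 1 = 74,100+6,920 + 24,300+3,010 + 5,830+457 + 1,940 = 116,557 kg.
Stage 1: m₀ = 116,557 kg, m_f = 116,557 − 74,100 = 42,457 kg; Δv = 257×9.80665×ln(2.745) = 2520.3×1.0099 ≈ 2545 m/s.
Stage 2: m₀ = 35,537 kg, m_f = 35,537 − 24,300 = 11,237 kg; Δv = 287×9.80665×ln(3.162) = 2814.5×1.1514 ≈ 3241 m/s.
Stage 3: m₀ = 8,227 kg, m_f = 8,227 − 5,830 = 2,397 kg; Δv = 260×9.80665×ln(3.432) = 2549.7×1.2332 ≈ 3144 m/s.
Total Δv = 2545 + 3241 + 3144 = 8930 m/s.

Δv ≈ 8930 m/s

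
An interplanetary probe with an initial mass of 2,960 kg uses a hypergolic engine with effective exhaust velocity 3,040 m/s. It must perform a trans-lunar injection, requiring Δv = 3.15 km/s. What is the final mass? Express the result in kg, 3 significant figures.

Rocket equation: m₀/m_f = exp(Δv / v_e) = exp(3150 / 3040.0) = exp(1.0362) = 2.8184.
m_f = m₀ / 2.8184 = 2,960 / 2.8184 = 1,050.24 kg.

final mass ≈ 1050 kg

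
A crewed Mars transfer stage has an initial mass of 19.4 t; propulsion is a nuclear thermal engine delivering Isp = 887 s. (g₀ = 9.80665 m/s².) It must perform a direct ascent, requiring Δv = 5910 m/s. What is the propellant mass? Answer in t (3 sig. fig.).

v_e = Isp · g₀ = 887 × 9.80665 = 8698.5 m/s.
From the ideal rocket equation, m₀/m_f = exp(Δv / v_e) = exp(5910 / 8698.5) = exp(0.6794) = 1.9727.
m_f = 19.4 / 1.9727 = 9.83424 t, so propellant = m₀ − m_f = 19.4 − 9.83424 = 9.56576 t.

propellant mass ≈ 9.57 t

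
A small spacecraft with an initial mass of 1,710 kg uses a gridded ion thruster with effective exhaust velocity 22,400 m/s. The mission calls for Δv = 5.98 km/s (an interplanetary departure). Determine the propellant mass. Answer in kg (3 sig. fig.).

From the ideal rocket equation, m₀/m_f = exp(Δv / v_e) = exp(5980 / 22400.0) = exp(0.2670) = 1.3060.
m_f = 1,710 / 1.3060 = 1,309.34 kg, so propellant = m₀ − m_f = 1,710 − 1,309.34 = 400.66 kg.

propellant mass ≈ 401 kg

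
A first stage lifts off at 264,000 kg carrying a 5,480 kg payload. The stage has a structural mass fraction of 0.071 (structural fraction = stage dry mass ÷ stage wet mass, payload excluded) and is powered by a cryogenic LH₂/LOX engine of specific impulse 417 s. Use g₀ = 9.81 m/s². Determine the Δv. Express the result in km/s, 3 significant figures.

Stage wet mass = m₀ − payload = 264,000 − 5,480 = 258,520 kg.
Stage dry mass = ε × stage wet mass = 0.071 × 258,520 = 18,354.9 kg.
Burnout mass m_f = stage dry + payload = 18,354.9 + 5,480 = 23,834.9 kg.
v_e = Isp · g₀ = 417 × 9.81 = 4090.8 m/s.
Δv = v_e · ln(264,000/23,834.9) = 4090.8 × ln(11.08) = 4090.8 × 2.4048 ≈ 9837 m/s.

Δv ≈ 9.84 km/s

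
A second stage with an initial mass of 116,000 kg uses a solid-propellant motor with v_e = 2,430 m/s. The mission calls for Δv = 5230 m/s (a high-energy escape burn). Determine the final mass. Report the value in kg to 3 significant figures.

Rocket equation: m₀/m_f = exp(Δv / v_e) = exp(5230 / 2430.0) = exp(2.1523) = 8.6043.
m_f = m₀ / 8.6043 = 116,000 / 8.6043 = 13,481.6 kg.

final mass ≈ 13500 kg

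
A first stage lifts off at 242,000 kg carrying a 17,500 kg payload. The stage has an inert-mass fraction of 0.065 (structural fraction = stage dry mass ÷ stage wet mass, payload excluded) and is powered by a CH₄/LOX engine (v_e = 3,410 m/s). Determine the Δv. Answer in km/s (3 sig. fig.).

Stage wet mass = m₀ − payload = 242,000 − 17,500 = 224,500 kg.
Stage dry mass = ε × stage wet mass = 0.065 × 224,500 = 14,592.5 kg.
Burnout mass m_f = stage dry + payload = 14,592.5 + 17,500 = 32,092.5 kg.
Δv = v_e · ln(242,000/32,092.5) = 3410.0 × ln(7.541) = 3410.0 × 2.0203 ≈ 6889 m/s.

Δv ≈ 6.89 km/s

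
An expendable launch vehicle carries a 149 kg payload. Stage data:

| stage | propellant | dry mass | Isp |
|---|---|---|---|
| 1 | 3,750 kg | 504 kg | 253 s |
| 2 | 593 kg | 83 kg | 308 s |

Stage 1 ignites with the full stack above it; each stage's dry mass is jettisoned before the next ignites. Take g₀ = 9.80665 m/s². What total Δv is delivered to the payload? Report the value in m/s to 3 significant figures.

Ignition mass of stage 1 = 3,750+504 + 593+83 + 149 = 5,079 kg.
Stage 1: m₀ = 5,079 kg, m_f = 5,079 − 3,750 = 1,329 kg; Δv = 253×9.80665×ln(3.822) = 2481.1×1.3407 ≈ 3326 m/s.
Stage 2: m₀ = 825 kg, m_f = 825 − 593 = 232 kg; Δv = 308×9.80665×ln(3.556) = 3020.4×1.2686 ≈ 3832 m/s.
Total Δv = 3326 + 3832 = 7158 m/s.

Δv ≈ 7160 m/s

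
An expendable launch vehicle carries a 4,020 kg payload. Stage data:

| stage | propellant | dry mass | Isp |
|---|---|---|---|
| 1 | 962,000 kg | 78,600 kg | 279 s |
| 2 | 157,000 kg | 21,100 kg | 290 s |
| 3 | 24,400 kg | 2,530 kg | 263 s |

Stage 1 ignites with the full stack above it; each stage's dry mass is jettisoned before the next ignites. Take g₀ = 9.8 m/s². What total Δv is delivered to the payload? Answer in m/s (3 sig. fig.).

Ignition mass of stage 1 = 962,000+78,600 + 157,000+21,100 + 24,400+2,530 + 4,020 = 1,249,650 kg.
Stage 1: m₀ = 1,249,650 kg, m_f = 1,249,650 − 962,000 = 287,650 kg; Δv = 279×9.8×ln(4.344) = 2734.2×1.4689 ≈ 4016 m/s.
Stage 2: m₀ = 209,050 kg, m_f = 209,050 − 157,000 = 52,050 kg; Δv = 290×9.8×ln(4.016) = 2842.0×1.3904 ≈ 3951 m/s.
Stage 3: m₀ = 30,950 kg, m_f = 30,950 − 24,400 = 6,550 kg; Δv = 263×9.8×ln(4.725) = 2577.4×1.5529 ≈ 4002 m/s.
Total Δv = 4016 + 3951 + 4002 = 11969 m/s.

Δv ≈ 12000 m/s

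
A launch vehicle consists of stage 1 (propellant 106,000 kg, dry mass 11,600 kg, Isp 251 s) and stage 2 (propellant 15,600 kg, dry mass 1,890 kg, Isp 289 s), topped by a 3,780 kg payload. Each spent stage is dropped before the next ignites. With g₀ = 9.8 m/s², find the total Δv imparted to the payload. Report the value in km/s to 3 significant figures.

Δv ≈ 7.29 km/s

Ignition mass of stage 1 = 106,000+11,600 + 15,600+1,890 + 3,780 = 138,870 kg.
Stage 1: m₀ = 138,870 kg, m_f = 138,870 − 106,000 = 32,870 kg; Δv = 251×9.8×ln(4.225) = 2459.8×1.4410 ≈ 3545 m/s.
Stage 2: m₀ = 21,270 kg, m_f = 21,270 − 15,600 = 5,670 kg; Δv = 289×9.8×ln(3.751) = 2832.2×1.3221 ≈ 3744 m/s.
Total Δv = 3545 + 3744 = 7289 m/s.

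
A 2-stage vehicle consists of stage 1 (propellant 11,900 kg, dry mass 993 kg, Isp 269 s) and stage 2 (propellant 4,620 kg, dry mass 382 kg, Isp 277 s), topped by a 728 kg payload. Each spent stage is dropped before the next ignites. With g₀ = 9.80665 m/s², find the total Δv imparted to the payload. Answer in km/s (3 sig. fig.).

Ignition mass of stage 1 = 11,900+993 + 4,620+382 + 728 = 18,623 kg.
Stage 1: m₀ = 18,623 kg, m_f = 18,623 − 11,900 = 6,723 kg; Δv = 269×9.80665×ln(2.77) = 2638.0×1.0189 ≈ 2688 m/s.
Stage 2: m₀ = 5,730 kg, m_f = 5,730 − 4,620 = 1,110 kg; Δv = 277×9.80665×ln(5.162) = 2716.4×1.6414 ≈ 4459 m/s.
Total Δv = 2688 + 4459 = 7147 m/s.

Δv ≈ 7.15 km/s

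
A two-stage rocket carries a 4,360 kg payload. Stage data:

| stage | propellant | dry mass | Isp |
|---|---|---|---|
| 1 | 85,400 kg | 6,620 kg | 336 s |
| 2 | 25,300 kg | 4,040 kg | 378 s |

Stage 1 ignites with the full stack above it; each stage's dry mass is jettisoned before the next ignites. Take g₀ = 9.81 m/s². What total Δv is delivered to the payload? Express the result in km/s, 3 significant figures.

Ignition mass of stage 1 = 85,400+6,620 + 25,300+4,040 + 4,360 = 125,720 kg.
Stage 1: m₀ = 125,720 kg, m_f = 125,720 − 85,400 = 40,320 kg; Δv = 336×9.81×ln(3.118) = 3296.2×1.1372 ≈ 3748 m/s.
Stage 2: m₀ = 33,700 kg, m_f = 33,700 − 25,300 = 8,400 kg; Δv = 378×9.81×ln(4.012) = 3708.2×1.3893 ≈ 5152 m/s.
Total Δv = 3748 + 5152 = 8900 m/s.

Δv ≈ 8.90 km/s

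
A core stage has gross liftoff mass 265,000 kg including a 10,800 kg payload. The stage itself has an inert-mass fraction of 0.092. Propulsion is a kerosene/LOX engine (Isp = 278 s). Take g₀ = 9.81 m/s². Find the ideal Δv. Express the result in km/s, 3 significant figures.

Δv ≈ 5.58 km/s

Stage wet mass = m₀ − payload = 265,000 − 10,800 = 254,200 kg.
Stage dry mass = ε × stage wet mass = 0.092 × 254,200 = 23,386.4 kg.
Burnout mass m_f = stage dry + payload = 23,386.4 + 10,800 = 34,186.4 kg.
v_e = Isp · g₀ = 278 × 9.81 = 2727.2 m/s.
From the ideal rocket equation, Δv = v_e · ln(265,000/34,186.4) = 2727.2 × ln(7.752) = 2727.2 × 2.0479 ≈ 5585 m/s.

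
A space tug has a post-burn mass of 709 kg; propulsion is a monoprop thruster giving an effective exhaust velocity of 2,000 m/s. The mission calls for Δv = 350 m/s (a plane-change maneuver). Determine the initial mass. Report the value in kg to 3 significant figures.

initial mass ≈ 845 kg

By the Tsiolkovsky rocket equation, m₀/m_f = exp(Δv / v_e) = exp(350 / 2000.0) = exp(0.1750) = 1.1912.
m₀ = m_f × 1.1912 = 709 × 1.1912 = 844.561 kg.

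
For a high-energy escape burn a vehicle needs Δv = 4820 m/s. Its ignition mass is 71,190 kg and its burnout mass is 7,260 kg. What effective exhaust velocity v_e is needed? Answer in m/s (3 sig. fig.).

ln(m₀/m_f) = ln(71190/7260) = ln(9.806) = 2.2830.
v_e = Δv / ln(m₀/m_f) = 4820 / 2.2830 = 2111.3 m/s.

v_e ≈ 2110 m/s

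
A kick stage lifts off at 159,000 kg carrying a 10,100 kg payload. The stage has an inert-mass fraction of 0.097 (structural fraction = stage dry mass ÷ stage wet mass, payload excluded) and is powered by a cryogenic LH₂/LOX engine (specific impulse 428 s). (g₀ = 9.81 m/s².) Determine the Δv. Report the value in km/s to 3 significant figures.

Stage wet mass = m₀ − payload = 159,000 − 10,100 = 148,900 kg.
Stage dry mass = ε × stage wet mass = 0.097 × 148,900 = 14,443.3 kg.
Burnout mass m_f = stage dry + payload = 14,443.3 + 10,100 = 24,543.3 kg.
v_e = Isp · g₀ = 428 × 9.81 = 4198.7 m/s.
Using Δv = v_e ln(m₀/m_f): Δv = v_e · ln(159,000/24,543.3) = 4198.7 × ln(6.478) = 4198.7 × 1.8685 ≈ 7845 m/s.

Δv ≈ 7.85 km/s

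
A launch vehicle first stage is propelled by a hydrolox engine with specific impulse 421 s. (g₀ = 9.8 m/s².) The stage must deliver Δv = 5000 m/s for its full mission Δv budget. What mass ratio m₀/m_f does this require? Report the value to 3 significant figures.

v_e = Isp · g₀ = 421 × 9.8 = 4125.8 m/s.
m₀/m_f = exp(Δv / v_e) = exp(5000 / 4125.8) = exp(1.2119) = 3.3598.

mass ratio ≈ 3.36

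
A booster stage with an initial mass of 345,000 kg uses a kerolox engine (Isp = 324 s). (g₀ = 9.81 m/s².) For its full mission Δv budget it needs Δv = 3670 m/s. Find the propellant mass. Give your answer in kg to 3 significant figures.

v_e = Isp · g₀ = 324 × 9.81 = 3178.4 m/s.
Rocket equation: m₀/m_f = exp(Δv / v_e) = exp(3670 / 3178.4) = exp(1.1547) = 3.1729.
m_f = 345,000 / 3.1729 = 108,733 kg, so propellant = m₀ − m_f = 345,000 − 108,733 = 236,267 kg.

propellant mass ≈ 236000 kg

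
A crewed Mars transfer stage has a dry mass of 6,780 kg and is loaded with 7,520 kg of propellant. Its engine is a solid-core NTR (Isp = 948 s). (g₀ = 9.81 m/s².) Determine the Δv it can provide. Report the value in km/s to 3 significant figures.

v_e = Isp · g₀ = 948 × 9.81 = 9299.9 m/s.
m₀ = m_dry + m_prop = 6,780 + 7,520 = 14,300 kg.
By the Tsiolkovsky rocket equation, Δv = v_e · ln(m₀/m_f) = 9299.9 × ln(2.109) = 9299.9 × 0.7463 ≈ 6940.3 m/s.

Δv ≈ 6.94 km/s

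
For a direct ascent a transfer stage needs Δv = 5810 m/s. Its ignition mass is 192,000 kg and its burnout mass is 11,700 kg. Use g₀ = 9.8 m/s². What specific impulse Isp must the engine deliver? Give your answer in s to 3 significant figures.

ln(m₀/m_f) = ln(192000/11700) = ln(16.41) = 2.7979.
v_e = Δv / ln(m₀/m_f) = 5810 / 2.7979 = 2076.6 m/s.
Isp = v_e / g₀ = 2076.6 / 9.8 = 211.9 s.

Isp ≈ 212 s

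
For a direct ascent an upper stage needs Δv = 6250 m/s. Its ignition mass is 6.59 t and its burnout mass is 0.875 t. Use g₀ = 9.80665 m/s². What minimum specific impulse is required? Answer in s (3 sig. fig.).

Isp ≈ 316 s

ln(m₀/m_f) = ln(6590/875) = ln(7.531) = 2.0191.
From the ideal rocket equation, v_e = Δv / ln(m₀/m_f) = 6250 / 2.0191 = 3095.5 m/s.
Isp = v_e / g₀ = 3095.5 / 9.80665 = 315.6 s.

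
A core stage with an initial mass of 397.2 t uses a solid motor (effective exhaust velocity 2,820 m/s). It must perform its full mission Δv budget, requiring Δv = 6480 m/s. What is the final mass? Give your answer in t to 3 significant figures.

From the ideal rocket equation, m₀/m_f = exp(Δv / v_e) = exp(6480 / 2820.0) = exp(2.2979) = 9.9530.
m_f = m₀ / 9.9530 = 397.2 / 9.9530 = 39.9076 t.

final mass ≈ 39.9 t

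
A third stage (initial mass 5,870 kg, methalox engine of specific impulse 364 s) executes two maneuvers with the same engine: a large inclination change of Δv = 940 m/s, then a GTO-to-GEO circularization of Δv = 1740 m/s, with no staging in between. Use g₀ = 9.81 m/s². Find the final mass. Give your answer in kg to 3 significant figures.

final mass ≈ 2770 kg

v_e = Isp · g₀ = 364 × 9.81 = 3570.8 m/s.
After the first burn: m = 5870 × exp(−940/3570.8) = 5870 × 0.76855 = 4,511.39 kg.
After the second burn: m = 4,511.39 × exp(−1740/3570.8) = 4,511.39 × 0.61429 = 2,771.3 kg.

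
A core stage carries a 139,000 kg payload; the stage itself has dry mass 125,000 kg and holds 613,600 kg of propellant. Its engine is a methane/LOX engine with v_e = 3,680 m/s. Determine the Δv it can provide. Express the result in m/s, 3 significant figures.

m₀ = payload + dry + propellant = 139,000 + 125,000 + 613,600 = 877,600 kg.
m_f = payload + dry = 139,000 + 125,000 = 264,000 kg.
By the Tsiolkovsky rocket equation, Δv = v_e · ln(m₀/m_f) = 3680.0 × ln(3.324) = 3680.0 × 1.2012 ≈ 4420.6 m/s.

Δv ≈ 4420 m/s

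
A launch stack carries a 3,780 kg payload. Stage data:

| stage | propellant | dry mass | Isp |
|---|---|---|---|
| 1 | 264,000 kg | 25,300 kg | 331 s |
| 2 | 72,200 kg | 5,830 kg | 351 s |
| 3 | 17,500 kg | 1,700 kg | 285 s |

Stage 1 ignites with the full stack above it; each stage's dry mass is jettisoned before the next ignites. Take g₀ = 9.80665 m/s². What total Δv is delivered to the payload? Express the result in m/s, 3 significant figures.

Δv ≈ 12000 m/s

Ignition mass of stage 1 = 264,000+25,300 + 72,200+5,830 + 17,500+1,700 + 3,780 = 390,310 kg.
Stage 1: m₀ = 390,310 kg, m_f = 390,310 − 264,000 = 126,310 kg; Δv = 331×9.80665×ln(3.09) = 3246.0×1.1282 ≈ 3662 m/s.
Stage 2: m₀ = 101,010 kg, m_f = 101,010 − 72,200 = 28,810 kg; Δv = 351×9.80665×ln(3.506) = 3442.1×1.2545 ≈ 4318 m/s.
Stage 3: m₀ = 22,980 kg, m_f = 22,980 − 17,500 = 5,480 kg; Δv = 285×9.80665×ln(4.193) = 2794.9×1.4335 ≈ 4007 m/s.
Total Δv = 3662 + 4318 + 4007 = 11987 m/s.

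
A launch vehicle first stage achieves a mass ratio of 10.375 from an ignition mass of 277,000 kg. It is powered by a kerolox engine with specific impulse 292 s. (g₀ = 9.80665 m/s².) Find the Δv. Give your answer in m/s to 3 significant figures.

Δv ≈ 6700 m/s

v_e = Isp · g₀ = 292 × 9.80665 = 2863.5 m/s.
Using Δv = v_e ln(m₀/m_f): Δv = v_e · ln(10.375) = 2863.5 × 2.3394 ≈ 6699.0 m/s.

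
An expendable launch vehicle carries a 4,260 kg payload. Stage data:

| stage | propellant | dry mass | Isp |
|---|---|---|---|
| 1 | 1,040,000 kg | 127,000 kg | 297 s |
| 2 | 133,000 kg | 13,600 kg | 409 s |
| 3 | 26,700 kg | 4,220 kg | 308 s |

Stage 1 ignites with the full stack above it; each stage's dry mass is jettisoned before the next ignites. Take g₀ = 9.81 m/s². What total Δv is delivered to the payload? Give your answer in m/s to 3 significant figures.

Δv ≈ 13900 m/s

Ignition mass of stage 1 = 1,040,000+127,000 + 133,000+13,600 + 26,700+4,220 + 4,260 = 1,348,780 kg.
Stage 1: m₀ = 1,348,780 kg, m_f = 1,348,780 − 1,040,000 = 308,780 kg; Δv = 297×9.81×ln(4.368) = 2913.6×1.4743 ≈ 4296 m/s.
Stage 2: m₀ = 181,780 kg, m_f = 181,780 − 133,000 = 48,780 kg; Δv = 409×9.81×ln(3.727) = 4012.3×1.3155 ≈ 5278 m/s.
Stage 3: m₀ = 35,180 kg, m_f = 35,180 − 26,700 = 8,480 kg; Δv = 308×9.81×ln(4.149) = 3021.5×1.4228 ≈ 4299 m/s.
Total Δv = 4296 + 5278 + 4299 = 13873 m/s.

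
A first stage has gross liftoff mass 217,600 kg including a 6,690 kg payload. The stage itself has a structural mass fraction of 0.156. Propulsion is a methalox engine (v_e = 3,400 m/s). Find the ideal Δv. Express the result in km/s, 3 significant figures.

Stage wet mass = m₀ − payload = 217,600 − 6,690 = 210,910 kg.
Stage dry mass = ε × stage wet mass = 0.156 × 210,910 = 32,902 kg.
Burnout mass m_f = stage dry + payload = 32,902 + 6,690 = 39,592 kg.
From the ideal rocket equation, Δv = v_e · ln(217,600/39,592) = 3400.0 × ln(5.496) = 3400.0 × 1.7040 ≈ 5794 m/s.

Δv ≈ 5.79 km/s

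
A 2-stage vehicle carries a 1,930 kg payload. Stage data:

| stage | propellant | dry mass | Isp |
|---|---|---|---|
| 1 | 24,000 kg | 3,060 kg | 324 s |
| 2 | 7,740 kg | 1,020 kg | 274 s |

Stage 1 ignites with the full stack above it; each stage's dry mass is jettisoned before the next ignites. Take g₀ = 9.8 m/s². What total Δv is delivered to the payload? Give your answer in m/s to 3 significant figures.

Δv ≈ 6660 m/s

Ignition mass of stage 1 = 24,000+3,060 + 7,740+1,020 + 1,930 = 37,750 kg.
Stage 1: m₀ = 37,750 kg, m_f = 37,750 − 24,000 = 13,750 kg; Δv = 324×9.8×ln(2.745) = 3175.2×1.0099 ≈ 3207 m/s.
Stage 2: m₀ = 10,690 kg, m_f = 10,690 − 7,740 = 2,950 kg; Δv = 274×9.8×ln(3.624) = 2685.2×1.2875 ≈ 3457 m/s.
Total Δv = 3207 + 3457 = 6664 m/s.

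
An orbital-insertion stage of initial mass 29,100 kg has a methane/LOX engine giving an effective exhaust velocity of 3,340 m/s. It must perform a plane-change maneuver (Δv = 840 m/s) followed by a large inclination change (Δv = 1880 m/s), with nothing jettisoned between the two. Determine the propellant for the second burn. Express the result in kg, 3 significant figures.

propellant for the second burn ≈ 9740 kg

After the first burn: m = 29100 × exp(−840/3340.0) = 29100 × 0.77764 = 22,629.3 kg.
After the second burn: m = 22,629.3 × exp(−1880/3340.0) = 22,629.3 × 0.56957 = 12,889 kg.
Second-burn propellant = 22,629.3 − 12,889 = 9,740.3 kg.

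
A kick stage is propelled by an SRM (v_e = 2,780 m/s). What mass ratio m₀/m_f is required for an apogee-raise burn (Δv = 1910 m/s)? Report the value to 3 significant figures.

mass ratio ≈ 1.99

From the ideal rocket equation, m₀/m_f = exp(Δv / v_e) = exp(1910 / 2780.0) = exp(0.6871) = 1.9878.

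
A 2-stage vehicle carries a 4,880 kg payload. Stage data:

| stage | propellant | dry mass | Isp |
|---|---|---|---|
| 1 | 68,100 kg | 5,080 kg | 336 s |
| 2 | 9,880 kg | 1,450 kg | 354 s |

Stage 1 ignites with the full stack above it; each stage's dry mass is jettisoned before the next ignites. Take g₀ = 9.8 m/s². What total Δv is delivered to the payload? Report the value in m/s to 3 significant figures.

Ignition mass of stage 1 = 68,100+5,080 + 9,880+1,450 + 4,880 = 89,390 kg.
Stage 1: m₀ = 89,390 kg, m_f = 89,390 − 68,100 = 21,290 kg; Δv = 336×9.8×ln(4.199) = 3292.8×1.4348 ≈ 4724 m/s.
Stage 2: m₀ = 16,210 kg, m_f = 16,210 − 9,880 = 6,330 kg; Δv = 354×9.8×ln(2.561) = 3469.2×0.9403 ≈ 3262 m/s.
Total Δv = 4724 + 3262 = 7986 m/s.

Δv ≈ 7990 m/s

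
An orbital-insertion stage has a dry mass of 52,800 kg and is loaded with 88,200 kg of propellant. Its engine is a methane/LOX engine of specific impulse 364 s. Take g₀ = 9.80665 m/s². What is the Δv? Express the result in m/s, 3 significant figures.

v_e = Isp · g₀ = 364 × 9.80665 = 3569.6 m/s.
m₀ = m_dry + m_prop = 52,800 + 88,200 = 141,000 kg.
By the Tsiolkovsky rocket equation, Δv = v_e · ln(m₀/m_f) = 3569.6 × ln(2.67) = 3569.6 × 0.9822 ≈ 3506.3 m/s.

Δv ≈ 3510 m/s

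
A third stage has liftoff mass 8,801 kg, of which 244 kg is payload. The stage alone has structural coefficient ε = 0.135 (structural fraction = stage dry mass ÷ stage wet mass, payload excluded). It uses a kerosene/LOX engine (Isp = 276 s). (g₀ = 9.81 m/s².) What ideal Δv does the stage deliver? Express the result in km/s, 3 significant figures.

Stage wet mass = m₀ − payload = 8,801 − 244 = 8,557 kg.
Stage dry mass = ε × stage wet mass = 0.135 × 8,557 = 1,155.2 kg.
Burnout mass m_f = stage dry + payload = 1,155.2 + 244 = 1,399.2 kg.
v_e = Isp · g₀ = 276 × 9.81 = 2707.6 m/s.
From the ideal rocket equation, Δv = v_e · ln(8,801/1,399.2) = 2707.6 × ln(6.29) = 2707.6 × 1.8390 ≈ 4979 m/s.

Δv ≈ 4.98 km/s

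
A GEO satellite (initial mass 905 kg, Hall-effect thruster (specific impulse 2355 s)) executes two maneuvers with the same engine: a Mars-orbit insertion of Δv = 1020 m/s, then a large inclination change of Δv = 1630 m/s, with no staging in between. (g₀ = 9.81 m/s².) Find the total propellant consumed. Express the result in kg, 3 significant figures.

total propellant consumed ≈ 98.1 kg

v_e = Isp · g₀ = 2355 × 9.81 = 23102.6 m/s.
After the first burn: m = 905 × exp(−1020/23102.6) = 905 × 0.95681 = 865.913 kg.
After the second burn: m = 865.913 × exp(−1630/23102.6) = 865.913 × 0.93188 = 806.927 kg.
Total propellant = m₀ − m_final = 905 − 806.927 = 98.073 kg.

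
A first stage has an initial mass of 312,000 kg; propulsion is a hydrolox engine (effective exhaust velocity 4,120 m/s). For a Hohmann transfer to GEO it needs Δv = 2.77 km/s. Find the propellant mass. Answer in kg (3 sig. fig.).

propellant mass ≈ 153000 kg

m₀/m_f = exp(Δv / v_e) = exp(2770 / 4120.0) = exp(0.6723) = 1.9588.
m_f = 312,000 / 1.9588 = 159,281 kg, so propellant = m₀ − m_f = 312,000 − 159,281 = 152,719 kg.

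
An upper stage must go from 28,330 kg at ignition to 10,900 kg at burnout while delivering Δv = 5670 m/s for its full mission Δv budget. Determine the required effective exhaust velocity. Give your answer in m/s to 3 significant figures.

v_e ≈ 5940 m/s

ln(m₀/m_f) = ln(28330/10900) = ln(2.599) = 0.9552.
v_e = Δv / ln(m₀/m_f) = 5670 / 0.9552 = 5936.2 m/s.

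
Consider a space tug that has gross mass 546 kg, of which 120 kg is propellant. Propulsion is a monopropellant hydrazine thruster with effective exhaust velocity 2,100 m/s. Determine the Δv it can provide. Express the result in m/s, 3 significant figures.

m_f = m₀ − m_prop = 546 − 120 = 426 kg.
Using Δv = v_e ln(m₀/m_f): Δv = v_e · ln(m₀/m_f) = 2100.0 × ln(1.282) = 2100.0 × 0.2482 ≈ 521.2 m/s.

Δv ≈ 521 m/s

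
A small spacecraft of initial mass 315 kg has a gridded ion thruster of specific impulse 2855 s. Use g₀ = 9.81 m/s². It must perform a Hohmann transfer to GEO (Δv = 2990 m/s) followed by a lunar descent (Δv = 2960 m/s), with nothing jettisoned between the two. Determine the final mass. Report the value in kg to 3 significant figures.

v_e = Isp · g₀ = 2855 × 9.81 = 28007.6 m/s.
After the first burn: m = 315 × exp(−2990/28007.6) = 315 × 0.89874 = 283.103 kg.
After the second burn: m = 283.103 × exp(−2960/28007.6) = 283.103 × 0.89971 = 254.711 kg.

final mass ≈ 255 kg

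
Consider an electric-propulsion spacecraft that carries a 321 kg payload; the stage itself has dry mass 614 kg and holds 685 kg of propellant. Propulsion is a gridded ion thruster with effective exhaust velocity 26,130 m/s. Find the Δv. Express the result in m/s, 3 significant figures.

m₀ = payload + dry + propellant = 321 + 614 + 685 = 1,620 kg.
m_f = payload + dry = 321 + 614 = 935 kg.
Δv = v_e · ln(m₀/m_f) = 26130.0 × ln(1.733) = 26130.0 × 0.5496 ≈ 14362.0 m/s.

Δv ≈ 14400 m/s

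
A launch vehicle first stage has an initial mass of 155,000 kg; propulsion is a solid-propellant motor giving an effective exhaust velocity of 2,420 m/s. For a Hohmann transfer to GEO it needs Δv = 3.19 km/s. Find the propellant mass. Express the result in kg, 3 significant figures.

propellant mass ≈ 114000 kg

From the ideal rocket equation, m₀/m_f = exp(Δv / v_e) = exp(3190 / 2420.0) = exp(1.3182) = 3.7366.
m_f = 155,000 / 3.7366 = 41,481.6 kg, so propellant = m₀ − m_f = 155,000 − 41,481.6 = 113,518.4 kg.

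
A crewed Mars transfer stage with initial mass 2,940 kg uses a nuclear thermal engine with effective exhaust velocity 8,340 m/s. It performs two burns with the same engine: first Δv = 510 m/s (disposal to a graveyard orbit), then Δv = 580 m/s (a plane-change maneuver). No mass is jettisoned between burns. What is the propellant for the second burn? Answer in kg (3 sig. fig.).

After the first burn: m = 2940 × exp(−510/8340.0) = 2940 × 0.94068 = 2,765.6 kg.
After the second burn: m = 2,765.6 × exp(−580/8340.0) = 2,765.6 × 0.93282 = 2,579.81 kg.
Second-burn propellant = 2,765.6 − 2,579.81 = 185.79 kg.

propellant for the second burn ≈ 186 kg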